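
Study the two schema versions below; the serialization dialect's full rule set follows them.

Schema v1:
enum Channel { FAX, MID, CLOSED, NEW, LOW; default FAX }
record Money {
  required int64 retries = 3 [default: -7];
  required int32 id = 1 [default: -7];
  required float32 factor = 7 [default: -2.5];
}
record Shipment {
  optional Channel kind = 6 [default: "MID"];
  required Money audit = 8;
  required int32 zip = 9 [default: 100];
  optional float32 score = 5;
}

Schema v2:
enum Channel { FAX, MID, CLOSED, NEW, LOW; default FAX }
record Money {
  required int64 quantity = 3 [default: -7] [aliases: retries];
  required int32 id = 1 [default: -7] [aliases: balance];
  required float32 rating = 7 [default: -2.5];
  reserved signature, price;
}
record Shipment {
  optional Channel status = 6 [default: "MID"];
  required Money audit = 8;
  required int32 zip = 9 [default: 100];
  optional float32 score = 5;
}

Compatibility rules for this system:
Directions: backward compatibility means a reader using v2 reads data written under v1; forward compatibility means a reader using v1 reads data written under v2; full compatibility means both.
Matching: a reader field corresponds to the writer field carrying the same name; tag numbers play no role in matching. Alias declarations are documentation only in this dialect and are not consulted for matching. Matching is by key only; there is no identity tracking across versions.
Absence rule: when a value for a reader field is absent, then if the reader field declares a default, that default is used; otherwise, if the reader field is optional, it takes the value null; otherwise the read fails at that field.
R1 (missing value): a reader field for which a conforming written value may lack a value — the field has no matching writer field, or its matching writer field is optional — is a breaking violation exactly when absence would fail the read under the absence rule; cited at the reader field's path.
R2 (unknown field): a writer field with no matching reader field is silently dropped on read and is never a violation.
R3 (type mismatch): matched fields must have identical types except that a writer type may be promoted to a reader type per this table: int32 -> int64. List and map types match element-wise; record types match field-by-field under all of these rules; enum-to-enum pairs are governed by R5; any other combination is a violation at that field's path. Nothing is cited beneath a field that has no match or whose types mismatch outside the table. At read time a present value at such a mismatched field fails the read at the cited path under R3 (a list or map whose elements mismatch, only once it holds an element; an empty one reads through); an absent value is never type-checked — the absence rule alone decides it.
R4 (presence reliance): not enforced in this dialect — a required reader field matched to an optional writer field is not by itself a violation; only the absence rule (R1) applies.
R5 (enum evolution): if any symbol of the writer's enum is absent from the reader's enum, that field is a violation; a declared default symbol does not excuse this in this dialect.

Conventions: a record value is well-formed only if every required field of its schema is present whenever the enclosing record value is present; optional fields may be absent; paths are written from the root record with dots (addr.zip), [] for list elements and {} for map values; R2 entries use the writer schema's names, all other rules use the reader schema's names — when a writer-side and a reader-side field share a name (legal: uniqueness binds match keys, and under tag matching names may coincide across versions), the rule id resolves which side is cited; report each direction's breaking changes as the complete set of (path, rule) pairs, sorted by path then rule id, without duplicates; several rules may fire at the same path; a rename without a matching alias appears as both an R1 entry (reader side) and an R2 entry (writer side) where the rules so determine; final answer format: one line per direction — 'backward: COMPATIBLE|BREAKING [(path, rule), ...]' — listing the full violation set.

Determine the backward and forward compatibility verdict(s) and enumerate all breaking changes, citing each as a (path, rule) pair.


backward: COMPATIBLE []; forward: COMPATIBLE []

arrows below run writer -> reader for Shipment
checking backward for Shipment: reader v2 against writer v1:
  no writer field matches reader status
  audit: Money -> Money, writer required; from audit
  zip: int32 -> int32, writer required; from zip
  score: float32 -> float32, writer optional; from score
  writer kind: unknown to reader
  no writer field matches reader audit.quantity
  audit.id: int32 -> int32, writer required; from audit.id
  no writer field matches reader audit.rating
  writer audit.retries: unknown to reader
  writer audit.factor: unknown to reader
  => backward: COMPATIBLE
checking forward for Shipment: reader v1 against writer v2:
  no writer field matches reader kind
  audit: Money -> Money, writer required; from audit
  zip: int32 -> int32, writer required; from zip
  score: float32 -> float32, writer optional; from score
  writer status: unknown to reader
  no writer field matches reader audit.retries
  audit.id: int32 -> int32, writer required; from audit.id
  no writer field matches reader audit.factor
  writer audit.quantity: unknown to reader
  writer audit.rating: unknown to reader
  => forward: COMPATIBLE


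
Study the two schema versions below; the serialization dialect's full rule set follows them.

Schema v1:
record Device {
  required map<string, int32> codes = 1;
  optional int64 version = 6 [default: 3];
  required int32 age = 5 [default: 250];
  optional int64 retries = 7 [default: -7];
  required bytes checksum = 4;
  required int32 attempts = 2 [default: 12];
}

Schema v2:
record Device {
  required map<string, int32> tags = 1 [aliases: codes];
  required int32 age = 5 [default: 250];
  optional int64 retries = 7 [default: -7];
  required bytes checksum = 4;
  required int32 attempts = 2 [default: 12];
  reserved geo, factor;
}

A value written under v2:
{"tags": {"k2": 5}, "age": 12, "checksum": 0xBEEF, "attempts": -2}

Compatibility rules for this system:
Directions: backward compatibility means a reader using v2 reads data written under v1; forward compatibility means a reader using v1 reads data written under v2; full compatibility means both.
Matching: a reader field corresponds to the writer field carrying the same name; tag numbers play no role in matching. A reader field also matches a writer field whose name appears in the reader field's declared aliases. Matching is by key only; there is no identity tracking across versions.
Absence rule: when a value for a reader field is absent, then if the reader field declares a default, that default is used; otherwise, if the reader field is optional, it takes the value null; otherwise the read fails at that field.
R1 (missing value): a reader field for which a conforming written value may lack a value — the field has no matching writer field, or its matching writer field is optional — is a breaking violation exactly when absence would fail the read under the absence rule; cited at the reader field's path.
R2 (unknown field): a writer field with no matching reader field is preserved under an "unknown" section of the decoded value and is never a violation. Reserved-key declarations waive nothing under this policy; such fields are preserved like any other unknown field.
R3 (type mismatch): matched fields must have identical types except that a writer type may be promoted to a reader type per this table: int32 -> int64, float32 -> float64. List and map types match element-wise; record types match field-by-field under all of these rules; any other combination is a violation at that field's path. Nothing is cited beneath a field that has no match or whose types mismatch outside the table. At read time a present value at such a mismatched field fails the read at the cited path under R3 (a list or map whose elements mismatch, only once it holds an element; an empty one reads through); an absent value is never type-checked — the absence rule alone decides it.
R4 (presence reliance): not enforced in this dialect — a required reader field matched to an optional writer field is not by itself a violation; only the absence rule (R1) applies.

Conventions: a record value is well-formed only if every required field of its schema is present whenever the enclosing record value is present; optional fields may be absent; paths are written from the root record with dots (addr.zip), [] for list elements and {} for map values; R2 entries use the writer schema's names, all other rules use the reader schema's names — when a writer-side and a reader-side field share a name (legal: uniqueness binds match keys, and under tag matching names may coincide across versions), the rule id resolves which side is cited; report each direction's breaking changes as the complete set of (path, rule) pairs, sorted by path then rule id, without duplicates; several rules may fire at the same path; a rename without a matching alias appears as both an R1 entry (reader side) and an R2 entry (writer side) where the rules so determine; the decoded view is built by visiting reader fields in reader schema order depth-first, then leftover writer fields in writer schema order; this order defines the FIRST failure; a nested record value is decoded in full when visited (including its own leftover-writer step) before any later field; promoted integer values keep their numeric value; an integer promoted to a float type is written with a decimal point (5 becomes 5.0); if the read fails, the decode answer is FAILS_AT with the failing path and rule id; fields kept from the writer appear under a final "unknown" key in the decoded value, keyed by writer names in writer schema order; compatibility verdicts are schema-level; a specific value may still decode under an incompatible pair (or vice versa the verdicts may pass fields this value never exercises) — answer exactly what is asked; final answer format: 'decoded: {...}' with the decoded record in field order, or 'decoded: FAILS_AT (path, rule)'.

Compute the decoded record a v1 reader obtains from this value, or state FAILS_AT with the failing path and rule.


the writer's type comes first in each Device pair
migrating the Device value to v1:
  read fails at codes under R1 (no fill)
  => FAILS_AT (codes, R1)
the rest of the Device diff is inert for this question:
  removed field version from record Device -> triggers nothing under the printed rules; the Device answer is the same either way

decoded: FAILS_AT (codes, R1)


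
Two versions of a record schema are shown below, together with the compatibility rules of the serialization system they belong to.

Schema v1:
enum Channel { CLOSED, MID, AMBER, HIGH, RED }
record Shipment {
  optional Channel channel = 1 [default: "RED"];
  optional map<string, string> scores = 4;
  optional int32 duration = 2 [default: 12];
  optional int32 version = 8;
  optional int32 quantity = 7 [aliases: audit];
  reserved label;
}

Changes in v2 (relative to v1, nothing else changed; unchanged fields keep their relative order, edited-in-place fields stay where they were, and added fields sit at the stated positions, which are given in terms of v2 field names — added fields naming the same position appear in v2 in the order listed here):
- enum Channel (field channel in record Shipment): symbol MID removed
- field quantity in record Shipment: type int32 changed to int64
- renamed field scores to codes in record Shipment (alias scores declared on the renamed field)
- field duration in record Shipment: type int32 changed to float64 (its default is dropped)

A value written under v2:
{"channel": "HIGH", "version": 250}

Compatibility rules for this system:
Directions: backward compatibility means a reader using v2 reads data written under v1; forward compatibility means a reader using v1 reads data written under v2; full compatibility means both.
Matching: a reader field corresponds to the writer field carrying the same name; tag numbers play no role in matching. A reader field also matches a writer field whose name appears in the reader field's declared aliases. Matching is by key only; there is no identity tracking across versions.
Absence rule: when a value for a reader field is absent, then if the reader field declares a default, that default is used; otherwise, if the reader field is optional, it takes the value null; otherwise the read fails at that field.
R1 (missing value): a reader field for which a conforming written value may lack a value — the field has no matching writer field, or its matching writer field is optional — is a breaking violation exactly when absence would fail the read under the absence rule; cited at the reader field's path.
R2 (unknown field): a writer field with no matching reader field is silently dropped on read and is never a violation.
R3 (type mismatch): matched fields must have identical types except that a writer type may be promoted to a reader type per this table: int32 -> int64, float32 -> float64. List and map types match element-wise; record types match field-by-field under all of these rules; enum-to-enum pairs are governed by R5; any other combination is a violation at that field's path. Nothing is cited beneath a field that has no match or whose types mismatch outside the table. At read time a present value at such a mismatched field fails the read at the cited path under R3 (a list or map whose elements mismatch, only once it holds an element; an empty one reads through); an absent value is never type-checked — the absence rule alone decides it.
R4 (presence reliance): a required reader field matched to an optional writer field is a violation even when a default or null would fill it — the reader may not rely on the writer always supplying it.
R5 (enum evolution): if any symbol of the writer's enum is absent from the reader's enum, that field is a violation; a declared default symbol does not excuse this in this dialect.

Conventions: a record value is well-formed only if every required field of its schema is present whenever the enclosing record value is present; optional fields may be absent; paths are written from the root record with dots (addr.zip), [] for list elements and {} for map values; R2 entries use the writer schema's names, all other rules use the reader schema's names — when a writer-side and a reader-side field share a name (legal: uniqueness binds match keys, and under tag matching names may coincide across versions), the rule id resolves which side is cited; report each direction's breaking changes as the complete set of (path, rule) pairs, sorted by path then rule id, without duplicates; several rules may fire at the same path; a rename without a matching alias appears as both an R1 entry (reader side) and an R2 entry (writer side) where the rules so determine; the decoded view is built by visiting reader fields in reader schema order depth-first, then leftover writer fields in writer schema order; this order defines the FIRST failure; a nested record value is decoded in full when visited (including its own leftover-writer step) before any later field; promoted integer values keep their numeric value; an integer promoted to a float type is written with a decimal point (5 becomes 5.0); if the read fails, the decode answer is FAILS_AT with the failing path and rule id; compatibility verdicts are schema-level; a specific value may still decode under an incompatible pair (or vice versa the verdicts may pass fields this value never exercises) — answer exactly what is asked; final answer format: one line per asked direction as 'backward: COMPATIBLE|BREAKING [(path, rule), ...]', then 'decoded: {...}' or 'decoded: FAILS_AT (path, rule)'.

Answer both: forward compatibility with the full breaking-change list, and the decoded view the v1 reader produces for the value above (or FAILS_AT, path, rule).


in Shipment below, arrows point writer -> reader
forward for Shipment (reader v1, writer v2):
  writer optional, Channel -> Channel: reader channel maps from writer channel
  scores: no writer-side match
  writer optional, float64 -> int32: reader duration maps from writer duration
  writer optional, int32 -> int32: reader version maps from writer version
  writer optional, int64 -> int32: reader quantity maps from writer quantity
  codes (writer side), unknown to reader
  R3 fires at duration
  R3 fires at quantity
  => 2 violation(s): forward is BREAKING for Shipment
decoding the Shipment value with the v1 reader:
  channel := "HIGH"
  scores := null (not supplied -> null)
  duration := 12 (no value, default fills)
  version := 250
  quantity := null (not supplied -> null)
  => decoded: {"channel": "HIGH", "scores": null, "duration": 12, "version": 250, "quantity": null}
checking off the Shipment differences that do not matter here:
  enum Channel (field channel in record Shipment): symbol MID removed -> affects backward compatibility only, which is not asked
  renamed field scores to codes in record Shipment (alias scores declared on the renamed field) -> inert for the asked Shipment verdict: nothing fires

forward: BREAKING [(duration, R3), (quantity, R3)]; decoded: {"channel": "HIGH", "scores": null, "duration": 12, "version": 250, "quantity": null}


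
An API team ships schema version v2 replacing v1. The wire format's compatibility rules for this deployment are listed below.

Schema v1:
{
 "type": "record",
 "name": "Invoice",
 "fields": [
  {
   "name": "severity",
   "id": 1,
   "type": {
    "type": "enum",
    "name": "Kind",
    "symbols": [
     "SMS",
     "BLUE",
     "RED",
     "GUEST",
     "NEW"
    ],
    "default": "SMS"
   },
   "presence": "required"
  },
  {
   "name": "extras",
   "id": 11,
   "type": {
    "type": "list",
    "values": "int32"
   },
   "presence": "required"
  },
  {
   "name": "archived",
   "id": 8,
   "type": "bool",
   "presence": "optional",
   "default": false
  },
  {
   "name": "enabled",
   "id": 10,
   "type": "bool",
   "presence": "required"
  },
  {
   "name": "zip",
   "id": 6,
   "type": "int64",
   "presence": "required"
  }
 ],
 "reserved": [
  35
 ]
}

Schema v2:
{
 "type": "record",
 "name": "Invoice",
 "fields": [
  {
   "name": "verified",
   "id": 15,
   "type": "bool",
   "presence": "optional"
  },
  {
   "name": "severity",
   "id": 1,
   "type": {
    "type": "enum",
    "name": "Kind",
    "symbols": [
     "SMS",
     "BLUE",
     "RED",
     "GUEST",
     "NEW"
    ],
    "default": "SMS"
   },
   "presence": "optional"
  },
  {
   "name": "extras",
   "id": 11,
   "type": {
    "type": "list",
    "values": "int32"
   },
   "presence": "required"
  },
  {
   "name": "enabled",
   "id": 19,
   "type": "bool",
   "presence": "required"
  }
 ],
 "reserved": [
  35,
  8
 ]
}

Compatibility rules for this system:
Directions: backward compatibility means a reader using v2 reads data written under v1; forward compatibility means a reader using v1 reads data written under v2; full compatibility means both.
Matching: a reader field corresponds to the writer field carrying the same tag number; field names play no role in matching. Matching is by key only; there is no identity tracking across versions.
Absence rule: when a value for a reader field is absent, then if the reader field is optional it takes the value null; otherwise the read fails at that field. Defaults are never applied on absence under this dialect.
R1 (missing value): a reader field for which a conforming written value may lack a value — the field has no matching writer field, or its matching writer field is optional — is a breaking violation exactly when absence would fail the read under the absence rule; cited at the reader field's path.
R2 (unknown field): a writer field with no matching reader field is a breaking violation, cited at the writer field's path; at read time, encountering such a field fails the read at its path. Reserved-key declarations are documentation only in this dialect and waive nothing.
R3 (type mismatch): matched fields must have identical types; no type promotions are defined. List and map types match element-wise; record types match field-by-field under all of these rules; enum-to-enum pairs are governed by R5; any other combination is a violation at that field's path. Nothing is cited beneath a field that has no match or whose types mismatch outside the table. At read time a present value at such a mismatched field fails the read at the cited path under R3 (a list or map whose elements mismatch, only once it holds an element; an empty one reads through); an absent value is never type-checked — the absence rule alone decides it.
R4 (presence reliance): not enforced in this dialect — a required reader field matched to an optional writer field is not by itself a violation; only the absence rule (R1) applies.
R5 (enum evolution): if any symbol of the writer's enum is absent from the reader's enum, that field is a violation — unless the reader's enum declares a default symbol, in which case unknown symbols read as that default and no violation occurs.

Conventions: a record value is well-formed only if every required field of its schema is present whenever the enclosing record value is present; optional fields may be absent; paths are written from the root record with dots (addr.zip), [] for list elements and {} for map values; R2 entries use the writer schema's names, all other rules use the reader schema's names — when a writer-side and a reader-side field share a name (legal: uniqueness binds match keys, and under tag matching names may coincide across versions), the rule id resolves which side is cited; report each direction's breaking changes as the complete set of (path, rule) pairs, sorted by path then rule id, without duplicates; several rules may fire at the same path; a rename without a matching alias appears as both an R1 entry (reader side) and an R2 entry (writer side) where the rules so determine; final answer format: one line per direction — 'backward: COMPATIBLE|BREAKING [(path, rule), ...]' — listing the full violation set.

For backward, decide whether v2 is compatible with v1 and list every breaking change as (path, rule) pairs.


backward: BREAKING [(archived, R2), (enabled, R1), (enabled, R2), (zip, R2)]

arrows below run writer -> reader for Invoice
checking backward for Invoice: reader v2 against writer v1:
  verified has no writer counterpart
  writer required, Kind -> Kind: reader severity maps from writer severity
  writer required, list<int32> -> list<int32>: reader extras maps from writer extras
  enabled has no writer counterpart
  archived (writer side), unknown to reader
  enabled (writer side), unknown to reader
  zip (writer side), unknown to reader
  R2 fires at archived
  R1 fires at enabled
  R2 fires at enabled
  R2 fires at zip
  => backward verdict for Invoice: BREAKING, 4 violation(s)
ruling out the remaining Invoice differences:
  field severity in record Invoice: required changed to optional -> matters only for Invoice's forward compatibility — outside the asked direction
  added field verified to record Invoice: optional bool, tag 15 (in v2 it sits immediately before severity) -> matters only for Invoice's forward compatibility — outside the asked direction


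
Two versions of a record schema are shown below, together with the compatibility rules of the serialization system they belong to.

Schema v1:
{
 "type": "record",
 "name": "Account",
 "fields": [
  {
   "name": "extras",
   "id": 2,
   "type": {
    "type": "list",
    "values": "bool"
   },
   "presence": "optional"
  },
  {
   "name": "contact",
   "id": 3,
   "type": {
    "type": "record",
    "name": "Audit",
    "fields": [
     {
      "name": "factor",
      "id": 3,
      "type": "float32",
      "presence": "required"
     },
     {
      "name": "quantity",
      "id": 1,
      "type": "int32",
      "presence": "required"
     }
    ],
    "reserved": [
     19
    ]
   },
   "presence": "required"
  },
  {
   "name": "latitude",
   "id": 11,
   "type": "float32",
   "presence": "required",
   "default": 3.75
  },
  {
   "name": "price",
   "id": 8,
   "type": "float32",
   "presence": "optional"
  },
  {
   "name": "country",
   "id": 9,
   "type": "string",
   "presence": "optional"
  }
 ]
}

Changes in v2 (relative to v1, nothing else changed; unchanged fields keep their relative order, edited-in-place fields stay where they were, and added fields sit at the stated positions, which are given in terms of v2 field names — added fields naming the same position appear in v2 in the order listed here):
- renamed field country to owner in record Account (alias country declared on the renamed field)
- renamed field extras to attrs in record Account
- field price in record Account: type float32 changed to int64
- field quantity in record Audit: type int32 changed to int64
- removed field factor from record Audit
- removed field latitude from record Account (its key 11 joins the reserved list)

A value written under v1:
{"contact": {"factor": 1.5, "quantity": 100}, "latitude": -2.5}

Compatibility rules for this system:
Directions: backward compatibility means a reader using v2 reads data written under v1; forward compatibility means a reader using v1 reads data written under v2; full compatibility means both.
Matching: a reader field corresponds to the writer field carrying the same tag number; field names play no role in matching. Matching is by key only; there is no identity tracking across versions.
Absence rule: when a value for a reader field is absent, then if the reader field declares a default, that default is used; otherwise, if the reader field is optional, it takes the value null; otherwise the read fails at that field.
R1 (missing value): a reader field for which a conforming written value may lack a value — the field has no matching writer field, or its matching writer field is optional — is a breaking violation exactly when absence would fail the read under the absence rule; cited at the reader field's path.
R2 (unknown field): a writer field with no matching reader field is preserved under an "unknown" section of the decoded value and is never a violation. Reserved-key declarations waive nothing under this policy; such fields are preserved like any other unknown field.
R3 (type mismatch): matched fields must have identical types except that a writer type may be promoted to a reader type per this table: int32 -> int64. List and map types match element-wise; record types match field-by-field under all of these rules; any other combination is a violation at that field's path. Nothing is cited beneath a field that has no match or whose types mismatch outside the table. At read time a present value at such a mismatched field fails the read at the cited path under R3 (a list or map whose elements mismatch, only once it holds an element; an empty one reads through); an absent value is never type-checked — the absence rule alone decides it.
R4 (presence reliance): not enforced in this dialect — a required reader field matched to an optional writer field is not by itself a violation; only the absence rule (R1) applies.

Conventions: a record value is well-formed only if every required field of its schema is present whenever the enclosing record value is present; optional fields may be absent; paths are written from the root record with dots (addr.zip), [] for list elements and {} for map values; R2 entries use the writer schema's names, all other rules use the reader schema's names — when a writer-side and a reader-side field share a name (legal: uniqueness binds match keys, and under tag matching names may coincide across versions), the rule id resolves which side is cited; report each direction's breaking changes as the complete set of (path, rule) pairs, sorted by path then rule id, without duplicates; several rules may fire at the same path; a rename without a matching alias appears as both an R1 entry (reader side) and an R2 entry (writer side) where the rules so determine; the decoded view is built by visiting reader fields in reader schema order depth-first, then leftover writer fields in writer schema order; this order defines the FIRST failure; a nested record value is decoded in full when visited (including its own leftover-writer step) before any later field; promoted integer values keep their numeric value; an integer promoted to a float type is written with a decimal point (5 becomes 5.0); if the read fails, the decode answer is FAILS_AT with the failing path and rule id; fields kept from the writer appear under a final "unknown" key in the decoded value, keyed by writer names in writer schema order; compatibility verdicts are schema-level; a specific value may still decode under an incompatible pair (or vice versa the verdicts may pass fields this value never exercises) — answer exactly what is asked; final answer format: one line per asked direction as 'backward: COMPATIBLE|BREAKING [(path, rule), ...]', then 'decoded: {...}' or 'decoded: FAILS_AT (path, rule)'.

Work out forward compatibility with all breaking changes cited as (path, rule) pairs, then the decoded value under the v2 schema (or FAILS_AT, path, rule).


arrows below run writer -> reader for Account
forward for Account (reader v1, writer v2):
  writer optional, list<bool> -> list<bool>: reader extras maps from writer attrs
  writer required, Audit -> Audit: reader contact maps from writer contact
  no writer field matches reader latitude
  writer optional, int64 -> float32: reader price maps from writer price
  writer optional, string -> string: reader country maps from writer owner
  no writer field matches reader contact.factor
  writer required, int64 -> int32: reader contact.quantity maps from writer contact.quantity
  violation R1 at contact.factor
  violation R3 at contact.quantity
  violation R3 at price
  => forward: BREAKING (3)
migrating the Account value to v2:
  attrs := null (absent, optional -> null)
  contact.quantity := 100 (int32 -> int64)
  writer contact.factor: kept under "unknown"
  price := null (absent, optional -> null)
  owner := null (absent, optional -> null)
  writer latitude: kept under "unknown"
  => decoded: {"attrs": null, "contact": {"quantity": 100, "unknown": {"factor": 1.5}}, "price": null, "owner": null, "unknown": {"latitude": -2.5}}

forward: BREAKING [(contact.factor, R1), (contact.quantity, R3), (price, R3)]; decoded: {"attrs": null, "contact": {"quantity": 100, "unknown": {"factor": 1.5}}, "price": null, "owner": null, "unknown": {"latitude": -2.5}}


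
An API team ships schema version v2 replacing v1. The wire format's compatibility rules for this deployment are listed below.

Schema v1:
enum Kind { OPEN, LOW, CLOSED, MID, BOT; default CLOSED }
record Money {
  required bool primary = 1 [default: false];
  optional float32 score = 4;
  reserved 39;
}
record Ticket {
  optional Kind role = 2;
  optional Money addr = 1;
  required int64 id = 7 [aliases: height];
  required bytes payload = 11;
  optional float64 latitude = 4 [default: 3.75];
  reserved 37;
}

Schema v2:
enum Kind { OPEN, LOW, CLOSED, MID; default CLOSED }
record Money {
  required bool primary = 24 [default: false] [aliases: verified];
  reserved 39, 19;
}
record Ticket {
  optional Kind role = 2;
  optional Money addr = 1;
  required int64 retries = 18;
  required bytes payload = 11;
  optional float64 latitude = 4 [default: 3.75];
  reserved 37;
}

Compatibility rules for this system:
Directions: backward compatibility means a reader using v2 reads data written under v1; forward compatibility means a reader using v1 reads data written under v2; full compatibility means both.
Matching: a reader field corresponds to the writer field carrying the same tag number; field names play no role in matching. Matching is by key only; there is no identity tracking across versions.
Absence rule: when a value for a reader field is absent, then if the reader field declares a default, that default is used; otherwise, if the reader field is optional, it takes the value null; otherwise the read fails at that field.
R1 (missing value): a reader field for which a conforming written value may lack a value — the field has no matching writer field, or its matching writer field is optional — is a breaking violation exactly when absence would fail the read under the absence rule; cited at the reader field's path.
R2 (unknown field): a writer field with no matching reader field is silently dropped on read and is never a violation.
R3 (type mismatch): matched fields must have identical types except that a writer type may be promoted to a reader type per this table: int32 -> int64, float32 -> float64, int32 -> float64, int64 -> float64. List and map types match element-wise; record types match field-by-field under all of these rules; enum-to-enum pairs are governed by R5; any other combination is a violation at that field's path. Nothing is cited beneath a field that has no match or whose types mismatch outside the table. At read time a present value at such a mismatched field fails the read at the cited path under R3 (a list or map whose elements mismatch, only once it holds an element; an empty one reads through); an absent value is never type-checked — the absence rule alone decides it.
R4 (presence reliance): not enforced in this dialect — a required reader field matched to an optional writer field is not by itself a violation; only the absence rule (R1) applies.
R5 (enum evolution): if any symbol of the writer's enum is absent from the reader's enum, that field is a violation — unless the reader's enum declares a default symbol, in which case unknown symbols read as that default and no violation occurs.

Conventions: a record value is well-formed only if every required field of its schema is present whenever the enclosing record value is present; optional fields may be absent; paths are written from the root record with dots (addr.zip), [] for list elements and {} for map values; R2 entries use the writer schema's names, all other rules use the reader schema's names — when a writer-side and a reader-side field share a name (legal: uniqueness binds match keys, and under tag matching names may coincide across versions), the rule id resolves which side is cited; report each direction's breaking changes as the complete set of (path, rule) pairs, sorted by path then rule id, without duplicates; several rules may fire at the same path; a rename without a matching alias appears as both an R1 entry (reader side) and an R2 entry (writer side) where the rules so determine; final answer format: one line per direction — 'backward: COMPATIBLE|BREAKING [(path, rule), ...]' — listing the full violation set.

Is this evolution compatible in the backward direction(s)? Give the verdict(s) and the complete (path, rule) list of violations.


backward: BREAKING [(retries, R1)]

the writer's type comes first in each Ticket pair
backward for Ticket (reader v2, writer v1):
  role <- role (Kind -> Kind, writer optional)
  addr <- addr (Money -> Money, writer optional)
  retries has no writer counterpart
  payload <- payload (bytes -> bytes, writer required)
  latitude <- latitude (float64 -> float64, writer optional)
  leftover writer field: id
  addr.primary has no writer counterpart
  leftover writer field: addr.primary
  leftover writer field: addr.score
  R1 fires at retries
  => backward verdict for Ticket: BREAKING, 1 violation(s)
remaining Ticket differences; none change what is asked:
  field primary in record Money: tag 1 changed to 24 -> fires no rule on Ticket, leaving the asked answer as it is
  removed field id from record Ticket -> affects forward compatibility only, which is not asked
  removed field score from record Money -> fires no rule on Ticket, leaving the asked answer as it is
  enum Kind (field role in record Ticket): symbol BOT removed -> fires no rule on Ticket, leaving the asked answer as it is


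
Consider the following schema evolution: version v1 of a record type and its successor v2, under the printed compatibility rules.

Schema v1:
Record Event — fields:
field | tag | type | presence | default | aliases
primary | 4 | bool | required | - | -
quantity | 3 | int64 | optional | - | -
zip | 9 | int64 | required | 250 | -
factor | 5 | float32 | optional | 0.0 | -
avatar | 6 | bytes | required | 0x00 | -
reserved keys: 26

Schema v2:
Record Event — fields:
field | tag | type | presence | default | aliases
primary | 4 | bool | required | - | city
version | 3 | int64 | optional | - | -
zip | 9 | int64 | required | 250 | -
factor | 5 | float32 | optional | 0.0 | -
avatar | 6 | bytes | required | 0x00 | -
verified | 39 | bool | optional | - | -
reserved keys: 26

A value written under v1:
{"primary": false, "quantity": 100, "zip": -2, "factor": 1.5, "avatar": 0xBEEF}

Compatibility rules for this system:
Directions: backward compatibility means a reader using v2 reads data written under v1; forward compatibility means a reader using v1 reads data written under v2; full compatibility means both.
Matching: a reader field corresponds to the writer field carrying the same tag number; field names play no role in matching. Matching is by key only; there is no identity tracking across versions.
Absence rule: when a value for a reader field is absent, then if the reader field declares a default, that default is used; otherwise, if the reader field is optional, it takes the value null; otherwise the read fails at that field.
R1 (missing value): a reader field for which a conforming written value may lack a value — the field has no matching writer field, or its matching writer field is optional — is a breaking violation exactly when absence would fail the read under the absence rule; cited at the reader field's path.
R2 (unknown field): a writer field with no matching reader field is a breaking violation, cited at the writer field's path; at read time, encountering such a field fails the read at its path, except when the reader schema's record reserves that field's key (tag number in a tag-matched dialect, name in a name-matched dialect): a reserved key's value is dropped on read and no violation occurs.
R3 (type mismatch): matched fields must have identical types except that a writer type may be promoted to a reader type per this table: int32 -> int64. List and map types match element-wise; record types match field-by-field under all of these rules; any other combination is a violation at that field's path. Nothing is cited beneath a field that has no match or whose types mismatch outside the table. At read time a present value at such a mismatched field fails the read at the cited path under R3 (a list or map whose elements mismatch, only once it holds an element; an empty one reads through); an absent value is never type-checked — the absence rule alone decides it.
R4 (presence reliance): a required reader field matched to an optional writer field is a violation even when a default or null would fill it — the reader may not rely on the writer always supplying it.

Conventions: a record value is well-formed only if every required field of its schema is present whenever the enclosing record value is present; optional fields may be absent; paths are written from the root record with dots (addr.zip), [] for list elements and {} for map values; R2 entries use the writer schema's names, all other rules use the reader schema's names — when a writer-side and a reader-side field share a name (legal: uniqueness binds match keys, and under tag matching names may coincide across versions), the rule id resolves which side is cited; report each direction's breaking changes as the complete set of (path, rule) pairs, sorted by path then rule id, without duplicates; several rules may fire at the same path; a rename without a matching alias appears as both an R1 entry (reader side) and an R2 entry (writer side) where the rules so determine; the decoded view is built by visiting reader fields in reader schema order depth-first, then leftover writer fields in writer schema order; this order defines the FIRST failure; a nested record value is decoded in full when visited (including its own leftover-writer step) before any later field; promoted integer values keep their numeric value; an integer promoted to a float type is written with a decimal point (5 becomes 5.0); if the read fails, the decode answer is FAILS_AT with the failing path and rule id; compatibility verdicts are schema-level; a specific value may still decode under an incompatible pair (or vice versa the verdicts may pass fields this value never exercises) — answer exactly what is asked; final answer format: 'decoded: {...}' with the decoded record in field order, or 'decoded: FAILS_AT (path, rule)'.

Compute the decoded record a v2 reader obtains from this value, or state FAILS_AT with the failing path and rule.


arrows below run writer -> reader for Event
decode walk for Event under reader schema v2:
  primary := false
  version := 100 (from writer quantity)
  zip := -2
  factor := 1.5
  avatar := 0xBEEF
  verified := null (absent, optional -> null)
  => decoded: {"primary": false, "version": 100, "zip": -2, "factor": 1.5, "avatar": 0xBEEF, "verified": null}

decoded: {"primary": false, "version": 100, "zip": -2, "factor": 1.5, "avatar": 0xBEEF, "verified": null}
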